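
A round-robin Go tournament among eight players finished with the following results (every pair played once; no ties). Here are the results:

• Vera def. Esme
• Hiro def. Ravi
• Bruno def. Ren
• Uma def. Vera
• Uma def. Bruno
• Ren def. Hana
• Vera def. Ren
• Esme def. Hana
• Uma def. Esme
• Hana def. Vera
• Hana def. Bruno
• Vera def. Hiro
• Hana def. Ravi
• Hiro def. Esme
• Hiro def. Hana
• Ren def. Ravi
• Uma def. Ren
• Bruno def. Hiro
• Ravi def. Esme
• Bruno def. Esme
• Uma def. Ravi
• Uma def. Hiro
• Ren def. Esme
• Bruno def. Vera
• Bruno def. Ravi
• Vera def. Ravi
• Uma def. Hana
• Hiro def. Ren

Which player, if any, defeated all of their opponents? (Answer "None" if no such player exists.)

Uma has 7 wins out of 7 opponents — a perfect record.

Uma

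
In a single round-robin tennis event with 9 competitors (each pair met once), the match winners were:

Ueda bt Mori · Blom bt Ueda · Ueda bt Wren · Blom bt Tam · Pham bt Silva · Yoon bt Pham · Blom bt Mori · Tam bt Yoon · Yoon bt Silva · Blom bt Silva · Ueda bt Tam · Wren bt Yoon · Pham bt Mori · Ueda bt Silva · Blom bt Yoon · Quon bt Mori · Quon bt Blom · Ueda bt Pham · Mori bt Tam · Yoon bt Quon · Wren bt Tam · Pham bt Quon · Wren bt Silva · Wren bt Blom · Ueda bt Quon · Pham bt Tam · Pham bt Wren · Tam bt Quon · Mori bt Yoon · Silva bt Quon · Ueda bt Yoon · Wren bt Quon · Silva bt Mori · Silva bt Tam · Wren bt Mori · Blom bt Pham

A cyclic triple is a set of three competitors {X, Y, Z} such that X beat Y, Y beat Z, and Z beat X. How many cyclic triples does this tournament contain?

14

Win totals: Mori 2, Blom 6, Ueda 7, Pham 5, Quon 2, Wren 6, Yoon 3, Tam 2, Silva 3.
A competitor with w wins dominates both others in C(w,2) triples; summing gives 1 + 15 + 21 + 10 + 1 + 15 + 3 + 1 + 3 = 70 transitive triples.
Total triples C(9,3) = 84, so cyclic triples = 84 − 70 = 14.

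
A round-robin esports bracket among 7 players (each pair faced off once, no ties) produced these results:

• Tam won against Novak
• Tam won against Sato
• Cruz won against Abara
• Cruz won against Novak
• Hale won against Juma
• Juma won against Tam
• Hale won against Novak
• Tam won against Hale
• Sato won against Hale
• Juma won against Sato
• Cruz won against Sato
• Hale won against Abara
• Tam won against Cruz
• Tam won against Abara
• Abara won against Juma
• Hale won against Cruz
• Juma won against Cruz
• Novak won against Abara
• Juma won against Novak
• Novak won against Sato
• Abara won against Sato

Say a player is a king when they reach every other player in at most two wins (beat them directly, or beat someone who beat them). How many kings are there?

4

Sato cannot reach Tam in two steps.
Abara reaches everyone (king).
Juma reaches everyone (king).
Hale reaches everyone (king).
Tam reaches everyone (king).
Cruz cannot reach Tam in two steps.
Novak cannot reach Tam, Cruz in two steps.
Kings: Abara, Juma, Hale, Tam — 4.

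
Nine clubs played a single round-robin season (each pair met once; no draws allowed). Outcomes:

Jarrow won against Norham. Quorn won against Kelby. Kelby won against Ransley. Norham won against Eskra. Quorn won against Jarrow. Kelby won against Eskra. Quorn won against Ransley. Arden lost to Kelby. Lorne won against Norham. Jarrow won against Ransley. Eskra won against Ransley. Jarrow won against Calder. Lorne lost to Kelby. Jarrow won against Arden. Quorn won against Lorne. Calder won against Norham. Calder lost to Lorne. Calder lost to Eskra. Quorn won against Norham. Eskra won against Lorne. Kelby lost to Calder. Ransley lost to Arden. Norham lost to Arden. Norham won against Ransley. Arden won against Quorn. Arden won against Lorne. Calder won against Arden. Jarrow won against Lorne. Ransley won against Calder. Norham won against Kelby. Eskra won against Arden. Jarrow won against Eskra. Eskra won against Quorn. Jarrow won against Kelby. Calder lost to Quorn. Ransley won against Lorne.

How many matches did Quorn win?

Quorn's results: beat Kelby, Jarrow, Norham, Lorne, Calder, Ransley; lost to Eskra, Arden.
That is 6 wins.

6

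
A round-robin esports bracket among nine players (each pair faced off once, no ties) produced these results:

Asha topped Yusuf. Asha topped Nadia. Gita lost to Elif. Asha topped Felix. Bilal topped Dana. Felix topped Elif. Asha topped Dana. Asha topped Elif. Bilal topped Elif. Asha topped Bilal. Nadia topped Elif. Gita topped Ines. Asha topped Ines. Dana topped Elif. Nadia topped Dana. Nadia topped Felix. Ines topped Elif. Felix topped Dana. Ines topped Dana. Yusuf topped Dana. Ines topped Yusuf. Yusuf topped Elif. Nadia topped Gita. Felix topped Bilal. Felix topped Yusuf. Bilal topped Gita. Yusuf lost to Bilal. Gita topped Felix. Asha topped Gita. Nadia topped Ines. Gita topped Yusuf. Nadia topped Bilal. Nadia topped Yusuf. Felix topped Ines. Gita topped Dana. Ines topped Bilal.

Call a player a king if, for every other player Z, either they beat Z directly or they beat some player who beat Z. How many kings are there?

Gita cannot reach Asha, Nadia in two steps.
Dana cannot reach Asha, Felix, Nadia, Bilal, Yusuf, Ines in two steps.
Asha reaches everyone (king).
Felix cannot reach Asha, Nadia in two steps.
Nadia cannot reach Asha in two steps.
Bilal cannot reach Asha, Nadia in two steps.
Elif cannot reach Asha, Nadia, Bilal in two steps.
Yusuf cannot reach Asha, Felix, Nadia, Bilal, Ines in two steps.
Ines cannot reach Asha, Felix, Nadia in two steps.
Kings: Asha — 1.

1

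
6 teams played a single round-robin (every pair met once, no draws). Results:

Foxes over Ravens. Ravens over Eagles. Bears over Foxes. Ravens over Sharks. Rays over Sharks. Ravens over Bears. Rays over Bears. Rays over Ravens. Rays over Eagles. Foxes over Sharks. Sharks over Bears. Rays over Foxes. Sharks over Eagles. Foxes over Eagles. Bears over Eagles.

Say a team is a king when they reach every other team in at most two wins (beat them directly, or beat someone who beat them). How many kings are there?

1

Bears cannot reach Rays in two steps.
Ravens cannot reach Rays in two steps.
Sharks cannot reach Ravens, Rays in two steps.
Foxes cannot reach Rays in two steps.
Rays reaches everyone (king).
Eagles cannot reach Bears, Ravens, Sharks, Foxes, Rays in two steps.
Kings: Rays — 1.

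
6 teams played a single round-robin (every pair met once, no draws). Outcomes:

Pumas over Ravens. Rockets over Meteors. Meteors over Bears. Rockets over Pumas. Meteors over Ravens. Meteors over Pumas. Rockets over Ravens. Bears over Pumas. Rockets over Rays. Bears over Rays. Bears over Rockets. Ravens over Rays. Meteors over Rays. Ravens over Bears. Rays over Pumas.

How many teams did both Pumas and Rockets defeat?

Pumas beat: Ravens.
Rockets beat: Rays, Pumas, Ravens, Meteors.
Both beat: Ravens — 1.

1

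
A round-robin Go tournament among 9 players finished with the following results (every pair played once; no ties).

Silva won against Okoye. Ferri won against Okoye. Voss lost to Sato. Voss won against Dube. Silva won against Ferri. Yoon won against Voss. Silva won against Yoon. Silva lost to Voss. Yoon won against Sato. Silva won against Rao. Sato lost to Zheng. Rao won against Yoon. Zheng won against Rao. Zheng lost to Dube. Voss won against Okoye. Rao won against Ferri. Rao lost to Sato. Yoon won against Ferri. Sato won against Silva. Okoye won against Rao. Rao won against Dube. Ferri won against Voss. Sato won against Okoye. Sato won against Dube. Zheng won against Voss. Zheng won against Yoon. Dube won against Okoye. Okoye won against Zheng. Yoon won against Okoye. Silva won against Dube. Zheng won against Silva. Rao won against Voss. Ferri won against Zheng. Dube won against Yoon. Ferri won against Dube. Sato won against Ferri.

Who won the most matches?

Sato

Win totals: Yoon 4, Voss 3, Rao 4, Sato 6, Zheng 5, Okoye 2, Dube 3, Silva 5, Ferri 4.
Sato leads with 6 wins (next highest: 5).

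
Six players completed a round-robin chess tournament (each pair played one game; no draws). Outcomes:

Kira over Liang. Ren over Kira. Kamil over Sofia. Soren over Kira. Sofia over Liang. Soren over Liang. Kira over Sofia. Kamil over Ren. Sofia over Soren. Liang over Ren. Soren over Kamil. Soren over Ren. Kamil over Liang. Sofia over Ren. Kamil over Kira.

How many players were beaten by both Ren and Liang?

0

Ren beat: Kira.
Liang beat: Ren.
No one was beaten by both.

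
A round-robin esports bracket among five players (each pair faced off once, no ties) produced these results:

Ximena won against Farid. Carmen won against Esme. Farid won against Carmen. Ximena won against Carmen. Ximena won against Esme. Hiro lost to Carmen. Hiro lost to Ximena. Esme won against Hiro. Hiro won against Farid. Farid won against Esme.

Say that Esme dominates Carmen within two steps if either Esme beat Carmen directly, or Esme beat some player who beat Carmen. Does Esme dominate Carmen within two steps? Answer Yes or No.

No

Esme did not beat Carmen directly.
Esme beat Hiro, but each of them lost to Carmen. No two-step path.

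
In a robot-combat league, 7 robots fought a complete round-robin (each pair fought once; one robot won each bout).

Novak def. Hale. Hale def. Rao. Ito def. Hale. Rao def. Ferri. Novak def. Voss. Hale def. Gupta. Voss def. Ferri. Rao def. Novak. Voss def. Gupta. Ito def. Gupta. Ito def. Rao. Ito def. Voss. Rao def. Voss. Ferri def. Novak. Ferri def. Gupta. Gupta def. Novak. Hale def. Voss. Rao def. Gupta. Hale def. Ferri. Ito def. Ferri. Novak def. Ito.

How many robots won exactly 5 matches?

1

Win totals: Ito 5, Rao 4, Novak 3, Ferri 2, Gupta 1, Voss 2, Hale 4.
Exactly 5: Ito — 1 robot.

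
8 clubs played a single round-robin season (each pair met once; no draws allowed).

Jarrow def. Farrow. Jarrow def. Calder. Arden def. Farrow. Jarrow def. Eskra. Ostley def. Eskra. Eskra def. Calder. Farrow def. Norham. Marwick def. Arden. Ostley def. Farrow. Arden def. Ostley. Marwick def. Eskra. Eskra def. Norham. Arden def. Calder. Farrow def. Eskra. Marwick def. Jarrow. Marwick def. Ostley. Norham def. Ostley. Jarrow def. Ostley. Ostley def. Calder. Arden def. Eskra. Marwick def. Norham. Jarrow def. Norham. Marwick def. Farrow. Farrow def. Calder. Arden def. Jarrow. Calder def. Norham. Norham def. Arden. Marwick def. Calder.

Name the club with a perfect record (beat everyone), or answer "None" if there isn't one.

Marwick

Marwick has 7 wins out of 7 opponents — a perfect record.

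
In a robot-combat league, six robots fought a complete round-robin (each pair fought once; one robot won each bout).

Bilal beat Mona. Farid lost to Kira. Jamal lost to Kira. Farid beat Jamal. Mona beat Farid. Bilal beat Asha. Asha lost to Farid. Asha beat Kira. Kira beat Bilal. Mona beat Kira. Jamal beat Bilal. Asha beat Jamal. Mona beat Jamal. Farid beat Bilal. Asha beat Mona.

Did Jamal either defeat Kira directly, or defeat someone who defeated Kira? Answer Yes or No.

Jamal did not beat Kira directly.
Jamal beat Bilal, but each of them lost to Kira. No two-step path.

No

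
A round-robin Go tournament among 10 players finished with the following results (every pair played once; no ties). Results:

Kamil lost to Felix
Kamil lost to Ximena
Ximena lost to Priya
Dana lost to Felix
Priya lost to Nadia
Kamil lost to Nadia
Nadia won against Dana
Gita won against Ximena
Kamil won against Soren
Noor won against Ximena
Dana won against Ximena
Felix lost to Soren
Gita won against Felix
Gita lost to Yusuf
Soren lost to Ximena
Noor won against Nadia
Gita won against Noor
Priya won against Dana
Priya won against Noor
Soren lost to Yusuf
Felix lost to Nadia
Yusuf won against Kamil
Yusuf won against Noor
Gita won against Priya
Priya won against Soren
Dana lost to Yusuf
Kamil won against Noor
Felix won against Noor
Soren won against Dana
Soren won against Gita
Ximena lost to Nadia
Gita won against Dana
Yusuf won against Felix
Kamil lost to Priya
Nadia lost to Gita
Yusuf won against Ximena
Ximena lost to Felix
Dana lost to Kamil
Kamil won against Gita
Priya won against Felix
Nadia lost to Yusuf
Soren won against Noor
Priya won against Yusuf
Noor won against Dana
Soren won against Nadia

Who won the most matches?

Yusuf

Win totals: Priya 7, Nadia 5, Kamil 4, Ximena 2, Dana 1, Gita 6, Felix 4, Yusuf 8, Noor 3, Soren 5.
Yusuf leads with 8 wins (next highest: 7).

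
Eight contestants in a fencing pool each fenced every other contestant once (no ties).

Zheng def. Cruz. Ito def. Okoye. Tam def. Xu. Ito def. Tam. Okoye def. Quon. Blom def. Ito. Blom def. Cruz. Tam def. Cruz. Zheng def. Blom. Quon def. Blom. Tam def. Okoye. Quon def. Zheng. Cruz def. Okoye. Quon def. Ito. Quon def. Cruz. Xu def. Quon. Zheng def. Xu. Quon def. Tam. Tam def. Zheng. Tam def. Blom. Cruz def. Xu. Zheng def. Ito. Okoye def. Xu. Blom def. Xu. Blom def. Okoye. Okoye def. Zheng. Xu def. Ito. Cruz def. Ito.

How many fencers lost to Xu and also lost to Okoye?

Xu beat: Ito, Quon.
Okoye beat: Zheng, Quon, Xu.
Both beat: Quon — 1.

1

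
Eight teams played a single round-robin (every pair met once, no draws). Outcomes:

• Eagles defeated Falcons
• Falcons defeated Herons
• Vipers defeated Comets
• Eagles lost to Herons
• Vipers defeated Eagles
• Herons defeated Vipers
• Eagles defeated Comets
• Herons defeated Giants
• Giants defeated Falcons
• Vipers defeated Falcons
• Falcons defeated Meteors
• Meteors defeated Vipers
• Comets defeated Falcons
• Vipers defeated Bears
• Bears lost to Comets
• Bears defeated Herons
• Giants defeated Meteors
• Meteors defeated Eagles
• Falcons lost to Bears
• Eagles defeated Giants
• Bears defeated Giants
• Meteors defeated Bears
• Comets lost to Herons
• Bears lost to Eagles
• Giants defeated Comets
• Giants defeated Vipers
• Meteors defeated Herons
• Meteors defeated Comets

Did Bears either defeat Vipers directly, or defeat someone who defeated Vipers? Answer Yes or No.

Bears did not beat Vipers directly.
Bears beat Giants, Herons, Falcons. Of those, Giants beat Vipers.

Yes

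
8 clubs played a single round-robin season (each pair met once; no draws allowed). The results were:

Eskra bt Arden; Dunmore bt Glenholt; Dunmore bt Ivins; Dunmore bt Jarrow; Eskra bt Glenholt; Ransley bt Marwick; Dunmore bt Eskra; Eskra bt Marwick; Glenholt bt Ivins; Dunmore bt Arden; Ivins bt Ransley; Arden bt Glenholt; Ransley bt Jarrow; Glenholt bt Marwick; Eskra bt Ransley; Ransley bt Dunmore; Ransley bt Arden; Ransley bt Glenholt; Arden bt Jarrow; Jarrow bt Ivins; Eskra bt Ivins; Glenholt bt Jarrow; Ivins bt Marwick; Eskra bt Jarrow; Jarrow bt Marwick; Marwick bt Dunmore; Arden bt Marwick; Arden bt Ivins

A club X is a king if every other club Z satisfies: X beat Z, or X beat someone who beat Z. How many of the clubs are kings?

Ransley reaches everyone (king).
Jarrow cannot reach Eskra, Glenholt, Arden in two steps.
Eskra reaches everyone (king).
Glenholt cannot reach Eskra, Arden in two steps.
Arden cannot reach Eskra in two steps.
Dunmore reaches everyone (king).
Marwick cannot reach Ransley in two steps.
Ivins cannot reach Eskra in two steps.
Kings: Ransley, Eskra, Dunmore — 3.

3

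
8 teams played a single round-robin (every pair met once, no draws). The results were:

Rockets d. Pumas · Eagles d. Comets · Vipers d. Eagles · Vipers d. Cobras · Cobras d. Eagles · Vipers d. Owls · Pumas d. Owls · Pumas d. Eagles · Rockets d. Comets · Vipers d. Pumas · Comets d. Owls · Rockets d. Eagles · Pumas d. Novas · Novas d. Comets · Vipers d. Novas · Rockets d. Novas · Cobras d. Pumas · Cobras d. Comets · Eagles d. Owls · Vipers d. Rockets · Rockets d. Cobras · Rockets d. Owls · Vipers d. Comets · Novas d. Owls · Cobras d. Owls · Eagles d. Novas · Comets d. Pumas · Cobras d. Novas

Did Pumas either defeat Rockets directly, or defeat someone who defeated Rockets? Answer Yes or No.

Pumas did not beat Rockets directly.
Pumas beat Eagles, Owls, Novas, but each of them lost to Rockets. No two-step path.

No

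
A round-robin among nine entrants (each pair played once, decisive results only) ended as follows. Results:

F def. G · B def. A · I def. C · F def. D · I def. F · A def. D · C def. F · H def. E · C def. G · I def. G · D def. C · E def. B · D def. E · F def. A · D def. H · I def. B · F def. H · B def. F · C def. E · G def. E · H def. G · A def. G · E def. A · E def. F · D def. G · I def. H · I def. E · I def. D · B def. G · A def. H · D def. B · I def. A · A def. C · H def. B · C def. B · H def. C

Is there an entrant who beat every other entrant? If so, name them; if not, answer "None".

I

I has 8 wins out of 8 opponents — a perfect record.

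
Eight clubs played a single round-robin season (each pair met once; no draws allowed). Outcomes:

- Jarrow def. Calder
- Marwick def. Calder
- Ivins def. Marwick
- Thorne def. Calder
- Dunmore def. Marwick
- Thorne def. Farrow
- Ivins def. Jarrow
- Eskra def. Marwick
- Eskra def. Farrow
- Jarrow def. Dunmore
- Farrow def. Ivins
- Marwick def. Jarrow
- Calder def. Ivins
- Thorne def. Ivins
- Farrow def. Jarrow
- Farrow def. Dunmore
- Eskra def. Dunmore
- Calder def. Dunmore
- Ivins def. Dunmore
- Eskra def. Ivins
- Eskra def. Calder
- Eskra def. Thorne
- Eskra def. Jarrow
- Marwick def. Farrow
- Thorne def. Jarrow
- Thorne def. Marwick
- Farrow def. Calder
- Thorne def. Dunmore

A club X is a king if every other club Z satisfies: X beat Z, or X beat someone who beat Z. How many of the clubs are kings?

Farrow cannot reach Eskra, Thorne in two steps.
Eskra reaches everyone (king).
Ivins cannot reach Eskra, Thorne in two steps.
Marwick cannot reach Eskra, Thorne in two steps.
Thorne cannot reach Eskra in two steps.
Jarrow cannot reach Farrow, Eskra, Thorne in two steps.
Calder cannot reach Farrow, Eskra, Thorne in two steps.
Dunmore cannot reach Eskra, Ivins, Thorne in two steps.
Kings: Eskra — 1.

1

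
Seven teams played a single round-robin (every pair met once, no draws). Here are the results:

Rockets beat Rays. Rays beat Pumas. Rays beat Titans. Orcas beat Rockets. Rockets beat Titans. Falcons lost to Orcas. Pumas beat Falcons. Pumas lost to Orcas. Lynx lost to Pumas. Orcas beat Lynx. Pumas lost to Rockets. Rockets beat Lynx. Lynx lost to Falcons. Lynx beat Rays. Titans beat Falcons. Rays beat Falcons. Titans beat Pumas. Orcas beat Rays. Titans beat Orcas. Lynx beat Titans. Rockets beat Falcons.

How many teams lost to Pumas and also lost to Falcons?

1

Pumas beat: Lynx, Falcons.
Falcons beat: Lynx.
Both beat: Lynx — 1.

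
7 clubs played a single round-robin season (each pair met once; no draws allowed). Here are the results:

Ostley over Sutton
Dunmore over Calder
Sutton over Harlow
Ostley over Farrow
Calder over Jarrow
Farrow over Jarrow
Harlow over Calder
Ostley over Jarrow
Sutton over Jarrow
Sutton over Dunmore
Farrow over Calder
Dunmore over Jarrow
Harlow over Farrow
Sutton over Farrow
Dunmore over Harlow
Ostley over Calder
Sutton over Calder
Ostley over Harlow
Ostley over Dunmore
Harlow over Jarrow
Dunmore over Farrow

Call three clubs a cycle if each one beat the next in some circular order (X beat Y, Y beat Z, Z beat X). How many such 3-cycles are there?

Win totals: Jarrow 0, Sutton 5, Dunmore 4, Calder 1, Farrow 2, Ostley 6, Harlow 3.
A club with w wins dominates both others in C(w,2) triples; summing gives 0 + 10 + 6 + 0 + 1 + 15 + 3 = 35 transitive triples.
Total triples C(7,3) = 35, so cyclic triples = 35 − 35 = 0.

0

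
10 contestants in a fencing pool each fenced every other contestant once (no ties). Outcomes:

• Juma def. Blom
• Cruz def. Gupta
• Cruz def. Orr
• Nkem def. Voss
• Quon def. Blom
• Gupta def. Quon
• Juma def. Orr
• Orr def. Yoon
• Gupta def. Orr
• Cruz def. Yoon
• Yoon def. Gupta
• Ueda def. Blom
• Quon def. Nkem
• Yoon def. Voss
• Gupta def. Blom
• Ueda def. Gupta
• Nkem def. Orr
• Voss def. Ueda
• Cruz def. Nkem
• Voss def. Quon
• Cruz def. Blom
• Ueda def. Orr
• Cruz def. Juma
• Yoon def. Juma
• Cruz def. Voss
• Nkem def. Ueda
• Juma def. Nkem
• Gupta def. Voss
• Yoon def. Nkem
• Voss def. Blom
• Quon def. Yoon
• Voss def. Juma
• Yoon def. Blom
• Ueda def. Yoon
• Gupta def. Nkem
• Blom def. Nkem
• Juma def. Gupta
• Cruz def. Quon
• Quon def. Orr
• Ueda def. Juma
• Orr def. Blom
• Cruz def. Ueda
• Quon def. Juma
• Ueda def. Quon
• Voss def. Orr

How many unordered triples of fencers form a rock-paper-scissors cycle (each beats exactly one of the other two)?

Win totals: Ueda 6, Nkem 3, Yoon 5, Orr 2, Juma 4, Voss 5, Blom 1, Cruz 9, Quon 5, Gupta 5.
A fencer with w wins dominates both others in C(w,2) triples; summing gives 15 + 3 + 10 + 1 + 6 + 10 + 0 + 36 + 10 + 10 = 101 transitive triples.
Total triples C(10,3) = 120, so cyclic triples = 120 − 101 = 19.

19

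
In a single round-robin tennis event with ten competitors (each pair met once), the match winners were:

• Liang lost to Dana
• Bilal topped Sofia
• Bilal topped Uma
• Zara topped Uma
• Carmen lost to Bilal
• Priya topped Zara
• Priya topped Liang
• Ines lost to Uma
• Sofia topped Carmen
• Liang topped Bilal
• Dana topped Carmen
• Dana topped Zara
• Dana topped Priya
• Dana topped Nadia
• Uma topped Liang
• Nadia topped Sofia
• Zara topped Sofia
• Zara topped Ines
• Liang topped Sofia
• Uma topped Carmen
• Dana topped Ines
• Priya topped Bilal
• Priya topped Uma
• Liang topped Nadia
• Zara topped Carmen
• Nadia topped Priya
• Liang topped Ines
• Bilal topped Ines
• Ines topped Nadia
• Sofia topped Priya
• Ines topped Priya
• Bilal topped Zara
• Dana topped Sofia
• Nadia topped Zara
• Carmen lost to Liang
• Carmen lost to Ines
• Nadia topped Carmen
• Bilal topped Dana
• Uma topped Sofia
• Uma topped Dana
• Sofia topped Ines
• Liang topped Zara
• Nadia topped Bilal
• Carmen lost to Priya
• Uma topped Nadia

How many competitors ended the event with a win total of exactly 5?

2

Win totals: Sofia 3, Uma 6, Bilal 6, Priya 5, Dana 7, Carmen 0, Zara 4, Liang 6, Nadia 5, Ines 3.
Exactly 5: Priya, Nadia — 2 competitors.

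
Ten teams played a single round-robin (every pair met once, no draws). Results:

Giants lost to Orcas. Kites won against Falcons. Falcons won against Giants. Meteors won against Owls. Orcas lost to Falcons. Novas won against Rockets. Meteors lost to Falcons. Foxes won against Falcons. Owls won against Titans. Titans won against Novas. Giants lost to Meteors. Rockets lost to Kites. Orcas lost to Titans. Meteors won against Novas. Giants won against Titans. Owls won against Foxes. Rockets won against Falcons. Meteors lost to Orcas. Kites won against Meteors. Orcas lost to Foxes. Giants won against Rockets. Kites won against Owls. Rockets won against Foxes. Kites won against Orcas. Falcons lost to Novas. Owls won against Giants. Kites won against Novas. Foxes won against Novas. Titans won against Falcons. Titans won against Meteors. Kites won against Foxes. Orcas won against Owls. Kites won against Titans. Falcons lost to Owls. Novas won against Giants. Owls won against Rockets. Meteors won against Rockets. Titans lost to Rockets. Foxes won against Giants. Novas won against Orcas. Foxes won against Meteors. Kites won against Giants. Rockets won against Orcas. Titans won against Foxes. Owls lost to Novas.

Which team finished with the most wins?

Win totals: Owls 5, Foxes 5, Novas 5, Kites 9, Falcons 3, Meteors 4, Rockets 4, Giants 2, Titans 5, Orcas 3.
Kites leads with 9 wins (next highest: 5).

Kites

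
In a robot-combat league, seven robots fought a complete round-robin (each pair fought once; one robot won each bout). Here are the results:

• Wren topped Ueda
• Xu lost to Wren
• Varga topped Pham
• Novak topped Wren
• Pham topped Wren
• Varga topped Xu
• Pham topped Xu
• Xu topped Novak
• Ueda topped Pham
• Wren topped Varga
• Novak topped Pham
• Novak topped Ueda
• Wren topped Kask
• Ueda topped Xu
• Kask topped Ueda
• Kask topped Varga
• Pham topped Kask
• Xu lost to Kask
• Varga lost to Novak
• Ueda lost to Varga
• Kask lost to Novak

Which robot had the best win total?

Novak

Win totals: Wren 4, Xu 1, Novak 5, Varga 3, Ueda 2, Pham 3, Kask 3.
Novak leads with 5 wins (next highest: 4).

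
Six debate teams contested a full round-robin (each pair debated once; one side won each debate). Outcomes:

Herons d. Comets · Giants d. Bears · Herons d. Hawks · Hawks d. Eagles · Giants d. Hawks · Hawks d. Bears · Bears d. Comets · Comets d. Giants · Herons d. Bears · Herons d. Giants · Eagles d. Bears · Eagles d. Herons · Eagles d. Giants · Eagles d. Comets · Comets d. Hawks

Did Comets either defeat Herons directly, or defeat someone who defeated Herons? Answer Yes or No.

Comets did not beat Herons directly.
Comets beat Giants, Hawks, but each of them lost to Herons. No two-step path.

No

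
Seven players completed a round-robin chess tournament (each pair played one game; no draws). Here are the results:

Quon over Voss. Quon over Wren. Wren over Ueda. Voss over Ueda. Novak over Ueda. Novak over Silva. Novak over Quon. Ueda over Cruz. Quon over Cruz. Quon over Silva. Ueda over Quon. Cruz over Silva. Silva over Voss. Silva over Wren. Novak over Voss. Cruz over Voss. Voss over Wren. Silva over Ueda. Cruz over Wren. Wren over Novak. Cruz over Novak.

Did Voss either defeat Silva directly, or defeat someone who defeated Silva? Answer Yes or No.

Voss did not beat Silva directly.
Voss beat Wren, Ueda, but each of them lost to Silva. No two-step path.

No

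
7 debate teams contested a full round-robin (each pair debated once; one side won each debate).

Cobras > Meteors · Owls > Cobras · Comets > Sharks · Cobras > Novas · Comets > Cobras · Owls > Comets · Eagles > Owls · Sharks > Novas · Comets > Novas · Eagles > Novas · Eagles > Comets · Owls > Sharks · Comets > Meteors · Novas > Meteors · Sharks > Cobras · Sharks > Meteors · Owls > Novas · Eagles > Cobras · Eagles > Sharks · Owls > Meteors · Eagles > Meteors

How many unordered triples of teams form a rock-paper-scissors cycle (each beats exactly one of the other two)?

0

Win totals: Cobras 2, Novas 1, Comets 4, Eagles 6, Meteors 0, Owls 5, Sharks 3.
A team with w wins dominates both others in C(w,2) triples; summing gives 1 + 0 + 6 + 15 + 0 + 10 + 3 = 35 transitive triples.
Total triples C(7,3) = 35, so cyclic triples = 35 − 35 = 0.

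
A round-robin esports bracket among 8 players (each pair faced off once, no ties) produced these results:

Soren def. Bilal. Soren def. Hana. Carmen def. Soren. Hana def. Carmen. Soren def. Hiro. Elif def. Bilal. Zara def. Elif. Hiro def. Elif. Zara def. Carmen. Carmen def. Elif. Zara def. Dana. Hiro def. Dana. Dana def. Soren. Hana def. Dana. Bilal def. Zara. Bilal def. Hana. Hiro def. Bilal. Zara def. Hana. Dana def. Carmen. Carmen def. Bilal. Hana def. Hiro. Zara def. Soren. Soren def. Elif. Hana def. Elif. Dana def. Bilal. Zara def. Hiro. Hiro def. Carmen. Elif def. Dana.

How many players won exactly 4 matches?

3

Win totals: Dana 3, Hana 4, Zara 6, Carmen 3, Elif 2, Bilal 2, Hiro 4, Soren 4.
Exactly 4: Hana, Hiro, Soren — 3 players.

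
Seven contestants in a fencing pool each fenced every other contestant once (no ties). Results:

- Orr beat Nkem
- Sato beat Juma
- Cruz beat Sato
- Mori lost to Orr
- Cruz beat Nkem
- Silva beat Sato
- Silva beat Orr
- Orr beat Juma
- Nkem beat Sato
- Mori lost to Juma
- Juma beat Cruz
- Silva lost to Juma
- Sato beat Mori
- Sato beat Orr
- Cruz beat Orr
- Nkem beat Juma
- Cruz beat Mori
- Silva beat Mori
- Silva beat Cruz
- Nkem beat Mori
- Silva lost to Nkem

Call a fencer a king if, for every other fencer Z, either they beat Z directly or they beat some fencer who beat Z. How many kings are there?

6

Mori cannot reach Cruz, Juma, Orr, Silva, Nkem, Sato in two steps.
Cruz reaches everyone (king).
Juma reaches everyone (king).
Orr reaches everyone (king).
Silva reaches everyone (king).
Nkem reaches everyone (king).
Sato reaches everyone (king).
Kings: Cruz, Juma, Orr, Silva, Nkem, Sato — 6.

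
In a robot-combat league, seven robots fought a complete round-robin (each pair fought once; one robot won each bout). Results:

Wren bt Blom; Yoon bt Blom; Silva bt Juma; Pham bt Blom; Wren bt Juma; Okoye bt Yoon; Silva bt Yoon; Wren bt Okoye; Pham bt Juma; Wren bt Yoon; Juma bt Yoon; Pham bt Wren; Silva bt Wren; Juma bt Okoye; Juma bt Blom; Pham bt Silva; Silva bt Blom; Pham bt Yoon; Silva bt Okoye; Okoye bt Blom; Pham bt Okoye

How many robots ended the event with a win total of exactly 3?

1

Win totals: Okoye 2, Wren 4, Pham 6, Yoon 1, Blom 0, Silva 5, Juma 3.
Exactly 3: Juma — 1 robot.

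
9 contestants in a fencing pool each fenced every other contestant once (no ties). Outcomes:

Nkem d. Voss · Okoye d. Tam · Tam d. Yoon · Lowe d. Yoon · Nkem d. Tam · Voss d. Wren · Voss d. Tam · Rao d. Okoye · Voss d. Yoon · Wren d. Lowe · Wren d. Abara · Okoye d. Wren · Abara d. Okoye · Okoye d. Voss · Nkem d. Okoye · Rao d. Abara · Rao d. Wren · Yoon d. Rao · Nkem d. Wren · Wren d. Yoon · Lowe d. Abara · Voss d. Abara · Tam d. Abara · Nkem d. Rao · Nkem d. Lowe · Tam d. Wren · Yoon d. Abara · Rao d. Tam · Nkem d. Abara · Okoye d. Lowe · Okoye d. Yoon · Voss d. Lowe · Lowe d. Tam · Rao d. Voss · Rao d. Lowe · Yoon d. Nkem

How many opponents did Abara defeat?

1

Abara's results: beat Okoye; lost to Tam, Voss, Yoon, Nkem, Wren, Rao, Lowe.
That is 1 win.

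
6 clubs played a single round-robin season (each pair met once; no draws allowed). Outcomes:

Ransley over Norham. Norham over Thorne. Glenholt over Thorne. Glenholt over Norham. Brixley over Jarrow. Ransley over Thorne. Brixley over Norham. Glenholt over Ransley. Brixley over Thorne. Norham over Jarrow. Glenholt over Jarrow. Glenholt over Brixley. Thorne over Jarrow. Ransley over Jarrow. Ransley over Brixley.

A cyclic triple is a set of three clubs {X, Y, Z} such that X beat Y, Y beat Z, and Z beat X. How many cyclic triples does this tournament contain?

Of the C(6,3) = 20 triples, the cyclic ones are: none.
That is 0.

0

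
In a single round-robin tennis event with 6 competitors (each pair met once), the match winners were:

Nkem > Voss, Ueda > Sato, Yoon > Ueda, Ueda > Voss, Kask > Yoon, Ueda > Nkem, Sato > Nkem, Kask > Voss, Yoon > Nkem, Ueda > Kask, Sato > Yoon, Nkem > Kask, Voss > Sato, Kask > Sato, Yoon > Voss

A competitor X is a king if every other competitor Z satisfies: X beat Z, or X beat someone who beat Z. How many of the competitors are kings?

Sato reaches everyone (king).
Ueda reaches everyone (king).
Nkem cannot reach Ueda in two steps.
Yoon reaches everyone (king).
Kask reaches everyone (king).
Voss cannot reach Ueda, Kask in two steps.
Kings: Sato, Ueda, Yoon, Kask — 4.

4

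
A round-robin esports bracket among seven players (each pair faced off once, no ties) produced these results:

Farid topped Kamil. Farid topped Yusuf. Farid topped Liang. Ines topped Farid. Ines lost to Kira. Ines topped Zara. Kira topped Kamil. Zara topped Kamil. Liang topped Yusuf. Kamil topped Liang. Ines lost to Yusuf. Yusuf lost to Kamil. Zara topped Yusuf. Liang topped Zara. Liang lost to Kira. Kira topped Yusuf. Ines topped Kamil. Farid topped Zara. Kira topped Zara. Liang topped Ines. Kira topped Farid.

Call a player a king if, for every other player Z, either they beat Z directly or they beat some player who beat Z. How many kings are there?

1

Kamil cannot reach Kira, Farid in two steps.
Kira reaches everyone (king).
Zara cannot reach Kira, Farid in two steps.
Liang cannot reach Kira in two steps.
Ines cannot reach Kira in two steps.
Farid cannot reach Kira in two steps.
Yusuf cannot reach Kira, Liang in two steps.
Kings: Kira — 1.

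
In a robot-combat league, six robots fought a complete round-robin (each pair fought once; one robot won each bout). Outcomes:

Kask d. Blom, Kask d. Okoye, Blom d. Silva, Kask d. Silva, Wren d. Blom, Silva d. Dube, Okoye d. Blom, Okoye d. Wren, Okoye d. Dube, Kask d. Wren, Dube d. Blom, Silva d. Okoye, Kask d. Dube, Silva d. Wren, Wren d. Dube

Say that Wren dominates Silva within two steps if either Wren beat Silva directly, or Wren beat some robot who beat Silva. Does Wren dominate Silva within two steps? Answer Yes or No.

Wren did not beat Silva directly.
Wren beat Dube, Blom. Of those, Blom beat Silva.

Yes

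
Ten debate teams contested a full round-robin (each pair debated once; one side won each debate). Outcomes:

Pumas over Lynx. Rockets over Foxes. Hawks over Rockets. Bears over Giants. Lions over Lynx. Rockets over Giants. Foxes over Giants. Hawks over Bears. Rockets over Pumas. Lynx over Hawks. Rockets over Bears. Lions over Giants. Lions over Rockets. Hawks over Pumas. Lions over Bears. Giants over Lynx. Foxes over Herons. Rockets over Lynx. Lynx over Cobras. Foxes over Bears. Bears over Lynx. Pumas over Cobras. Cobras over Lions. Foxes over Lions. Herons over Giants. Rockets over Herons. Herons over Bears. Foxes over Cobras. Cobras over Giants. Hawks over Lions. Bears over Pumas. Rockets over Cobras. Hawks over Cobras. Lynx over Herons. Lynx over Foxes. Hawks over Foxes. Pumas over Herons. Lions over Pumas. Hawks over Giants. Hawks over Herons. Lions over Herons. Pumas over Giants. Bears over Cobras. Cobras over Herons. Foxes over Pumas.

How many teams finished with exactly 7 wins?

1

Win totals: Cobras 3, Herons 2, Lions 6, Bears 4, Rockets 7, Foxes 6, Lynx 4, Hawks 8, Pumas 4, Giants 1.
Exactly 7: Rockets — 1 team.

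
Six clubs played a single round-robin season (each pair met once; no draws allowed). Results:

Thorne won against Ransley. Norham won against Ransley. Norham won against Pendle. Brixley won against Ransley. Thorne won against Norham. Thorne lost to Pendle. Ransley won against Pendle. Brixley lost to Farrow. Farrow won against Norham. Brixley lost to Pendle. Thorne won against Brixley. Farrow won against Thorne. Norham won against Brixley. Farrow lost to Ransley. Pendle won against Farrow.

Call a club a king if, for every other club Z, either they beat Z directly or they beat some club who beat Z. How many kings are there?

Thorne reaches everyone (king).
Norham reaches everyone (king).
Ransley reaches everyone (king).
Pendle reaches everyone (king).
Farrow reaches everyone (king).
Brixley cannot reach Thorne, Norham in two steps.
Kings: Thorne, Norham, Ransley, Pendle, Farrow — 5.

5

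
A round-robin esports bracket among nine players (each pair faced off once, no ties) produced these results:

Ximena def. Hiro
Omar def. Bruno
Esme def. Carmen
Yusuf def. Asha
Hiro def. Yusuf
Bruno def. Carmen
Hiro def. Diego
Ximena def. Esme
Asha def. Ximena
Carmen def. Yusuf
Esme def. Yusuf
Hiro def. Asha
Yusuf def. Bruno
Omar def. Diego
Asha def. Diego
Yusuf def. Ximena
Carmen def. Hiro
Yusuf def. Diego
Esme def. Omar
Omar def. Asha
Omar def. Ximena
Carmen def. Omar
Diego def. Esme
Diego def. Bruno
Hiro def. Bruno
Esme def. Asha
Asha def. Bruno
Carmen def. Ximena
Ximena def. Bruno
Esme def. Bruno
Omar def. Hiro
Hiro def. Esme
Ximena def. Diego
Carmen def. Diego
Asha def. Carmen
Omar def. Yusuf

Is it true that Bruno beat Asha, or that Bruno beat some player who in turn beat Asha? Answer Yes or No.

Bruno did not beat Asha directly.
Bruno beat Carmen, but each of them lost to Asha. No two-step path.

No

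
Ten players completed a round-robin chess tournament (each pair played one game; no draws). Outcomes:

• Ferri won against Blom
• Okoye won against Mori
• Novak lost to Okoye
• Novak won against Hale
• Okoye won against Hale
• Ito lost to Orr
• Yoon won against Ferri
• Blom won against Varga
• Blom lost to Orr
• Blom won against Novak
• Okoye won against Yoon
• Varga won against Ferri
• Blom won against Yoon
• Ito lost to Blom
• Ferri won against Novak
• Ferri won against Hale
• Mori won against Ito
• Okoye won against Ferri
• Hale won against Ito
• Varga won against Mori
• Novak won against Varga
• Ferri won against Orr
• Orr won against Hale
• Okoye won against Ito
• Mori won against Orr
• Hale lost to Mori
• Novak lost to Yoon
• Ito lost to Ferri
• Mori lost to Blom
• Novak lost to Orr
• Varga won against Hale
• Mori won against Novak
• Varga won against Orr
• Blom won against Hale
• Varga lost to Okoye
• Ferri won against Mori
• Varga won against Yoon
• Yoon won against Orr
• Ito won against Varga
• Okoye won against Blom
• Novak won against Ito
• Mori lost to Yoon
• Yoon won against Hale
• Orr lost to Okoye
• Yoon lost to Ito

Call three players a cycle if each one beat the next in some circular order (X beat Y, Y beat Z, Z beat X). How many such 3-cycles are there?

18

Win totals: Mori 4, Hale 1, Yoon 5, Ferri 6, Novak 3, Orr 4, Varga 5, Okoye 9, Ito 2, Blom 6.
A player with w wins dominates both others in C(w,2) triples; summing gives 6 + 0 + 10 + 15 + 3 + 6 + 10 + 36 + 1 + 15 = 102 transitive triples.
Total triples C(10,3) = 120, so cyclic triples = 120 − 102 = 18.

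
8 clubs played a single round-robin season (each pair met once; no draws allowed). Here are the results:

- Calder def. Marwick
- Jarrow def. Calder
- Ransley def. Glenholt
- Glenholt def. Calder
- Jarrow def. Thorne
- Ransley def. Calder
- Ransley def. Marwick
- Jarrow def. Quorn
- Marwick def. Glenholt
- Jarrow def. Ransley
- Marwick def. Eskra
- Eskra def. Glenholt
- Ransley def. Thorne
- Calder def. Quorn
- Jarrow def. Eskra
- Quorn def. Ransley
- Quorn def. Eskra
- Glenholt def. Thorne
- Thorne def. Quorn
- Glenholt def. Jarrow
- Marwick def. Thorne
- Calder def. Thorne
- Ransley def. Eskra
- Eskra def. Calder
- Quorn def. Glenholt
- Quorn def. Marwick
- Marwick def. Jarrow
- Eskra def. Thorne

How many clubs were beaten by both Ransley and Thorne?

Ransley beat: Eskra, Glenholt, Marwick, Calder, Thorne.
Thorne beat: Quorn.
No one was beaten by both.

0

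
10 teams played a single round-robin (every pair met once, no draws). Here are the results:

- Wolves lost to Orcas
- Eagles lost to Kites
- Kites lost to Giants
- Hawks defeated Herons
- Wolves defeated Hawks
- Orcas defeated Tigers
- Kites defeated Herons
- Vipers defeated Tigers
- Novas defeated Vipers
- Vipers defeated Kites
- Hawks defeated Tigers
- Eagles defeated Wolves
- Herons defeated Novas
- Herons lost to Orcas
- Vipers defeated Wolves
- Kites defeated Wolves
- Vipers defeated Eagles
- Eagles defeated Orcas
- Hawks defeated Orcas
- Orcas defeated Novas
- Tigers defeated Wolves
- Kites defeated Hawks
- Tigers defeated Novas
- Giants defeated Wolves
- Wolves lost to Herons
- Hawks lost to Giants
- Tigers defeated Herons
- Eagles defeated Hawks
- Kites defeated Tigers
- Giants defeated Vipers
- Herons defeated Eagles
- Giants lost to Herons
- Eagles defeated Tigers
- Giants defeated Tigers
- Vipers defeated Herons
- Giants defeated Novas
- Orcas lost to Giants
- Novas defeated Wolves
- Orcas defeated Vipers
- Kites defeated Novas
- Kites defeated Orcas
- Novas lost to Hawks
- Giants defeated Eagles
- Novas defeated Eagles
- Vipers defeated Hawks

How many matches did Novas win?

3

Novas' results: beat Vipers, Eagles, Wolves; lost to Kites, Hawks, Orcas, Tigers, Giants, Herons.
That is 3 wins.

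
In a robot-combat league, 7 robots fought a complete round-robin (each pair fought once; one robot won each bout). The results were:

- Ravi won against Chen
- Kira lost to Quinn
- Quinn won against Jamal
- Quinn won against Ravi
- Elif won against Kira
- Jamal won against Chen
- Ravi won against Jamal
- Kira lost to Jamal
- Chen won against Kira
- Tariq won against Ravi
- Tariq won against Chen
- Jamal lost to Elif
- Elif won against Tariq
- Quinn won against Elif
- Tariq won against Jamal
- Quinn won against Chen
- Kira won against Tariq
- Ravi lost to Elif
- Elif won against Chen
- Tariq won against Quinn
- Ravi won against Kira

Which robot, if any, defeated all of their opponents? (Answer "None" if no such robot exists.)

Highest win total is Quinn with 5 (out of 6 possible).
Quinn lost to Tariq, so no robot went undefeated.

None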